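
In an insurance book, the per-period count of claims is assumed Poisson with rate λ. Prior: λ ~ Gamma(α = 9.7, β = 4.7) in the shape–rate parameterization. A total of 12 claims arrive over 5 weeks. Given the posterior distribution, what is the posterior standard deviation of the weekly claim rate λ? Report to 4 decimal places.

With a Gamma(shape α, rate β) prior, the Poisson likelihood is conjugate: the posterior is Gamma(α + ΣXᵢ, β + n).
Posterior: Gamma(α+S, β+n) = Gamma(9.7+12, 4.7+5) = Gamma(21.7, 9.7).
SD = √α/β = √21.7/9.7 = 0.4802.

0.4802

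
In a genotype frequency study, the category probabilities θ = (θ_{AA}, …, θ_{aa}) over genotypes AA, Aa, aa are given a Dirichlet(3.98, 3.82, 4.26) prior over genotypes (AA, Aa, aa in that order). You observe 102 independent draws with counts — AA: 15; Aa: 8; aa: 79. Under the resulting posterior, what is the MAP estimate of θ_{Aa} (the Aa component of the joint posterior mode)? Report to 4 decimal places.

0.0974

The Dirichlet prior is conjugate to the Multinomial likelihood: each posterior αⱼ = prior αⱼ + observed count nⱼ.
Posterior concentration: (18.98, 11.82, 83.26), total = 114.06.
Joint mode component: (α_{Aa}−1)/(Σα−K) = 10.82/111.06 = 0.0974.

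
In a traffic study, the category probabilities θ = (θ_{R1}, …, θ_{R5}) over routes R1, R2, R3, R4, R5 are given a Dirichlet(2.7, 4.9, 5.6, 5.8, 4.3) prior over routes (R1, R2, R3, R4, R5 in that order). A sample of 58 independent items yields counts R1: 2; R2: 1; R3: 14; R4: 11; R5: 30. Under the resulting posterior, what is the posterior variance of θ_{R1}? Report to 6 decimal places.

The Dirichlet prior is conjugate to the Multinomial likelihood: each posterior αⱼ = prior αⱼ + observed count nⱼ.
Posterior concentration: (4.7, 5.9, 19.6, 16.8, 34.3), total = 81.3.
Var[θ_j] = α_j(Σα−α_j)/((Σα)²(Σα+1)) = 4.7·76.6/(81.3²·82.3) = 0.000662.

0.000662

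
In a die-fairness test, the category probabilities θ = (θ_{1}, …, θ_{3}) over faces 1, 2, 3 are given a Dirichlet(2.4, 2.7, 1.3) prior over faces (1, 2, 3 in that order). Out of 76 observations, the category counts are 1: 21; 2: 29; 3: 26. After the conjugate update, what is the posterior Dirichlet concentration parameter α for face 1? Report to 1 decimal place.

The Dirichlet prior is conjugate to the Multinomial likelihood: each posterior αⱼ = prior αⱼ + observed count nⱼ.
Posterior concentration: (23.4, 31.7, 27.3), total = 82.4.
α_{1} = 2.4 + 21 = 23.4.

23.4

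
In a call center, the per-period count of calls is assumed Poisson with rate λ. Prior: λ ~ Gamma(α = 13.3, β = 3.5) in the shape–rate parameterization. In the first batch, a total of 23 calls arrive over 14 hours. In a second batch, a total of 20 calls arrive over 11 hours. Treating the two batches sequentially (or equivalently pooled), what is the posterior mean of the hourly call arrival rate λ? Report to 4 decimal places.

1.9754

With a Gamma(shape α, rate β) prior, the Poisson likelihood is conjugate: the posterior is Gamma(α + ΣXᵢ, β + n).
After batch 1: Gamma(α+S, β+n) = Gamma(13.3+23, 3.5+14) = Gamma(36.3, 17.5).
After batch 2: Gamma(α+S, β+n) = Gamma(36.3+20, 17.5+11) = Gamma(56.3, 28.5).
Posterior mean = α/β = 56.3/28.5 = 1.9754.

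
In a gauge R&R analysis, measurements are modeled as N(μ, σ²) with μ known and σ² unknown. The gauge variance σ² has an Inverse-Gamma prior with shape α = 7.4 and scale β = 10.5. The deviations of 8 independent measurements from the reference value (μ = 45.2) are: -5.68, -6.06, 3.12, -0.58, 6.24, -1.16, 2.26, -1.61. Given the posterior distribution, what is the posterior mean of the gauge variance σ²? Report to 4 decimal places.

7.1173

With known mean μ and an Inverse-Gamma(α, β) prior on σ², the Normal likelihood is conjugate: posterior is Inv-Gamma(α + n/2, β + Σ(xᵢ−μ)²/2).
Σ(xᵢ−μ)² = (-5.68)² + (-6.06)² + (3.12)² + (-0.58)² + (6.24)² + (-1.16)² + (2.26)² + (-1.61)² = 127.0397.
Posterior: Inv-Gamma(7.4 + 8/2, 10.5 + 127.0397/2) = Inv-Gamma(11.40, 74.01985).
E[σ²|data] = β/(α−1) = 74.01985/10.40 = 7.1173.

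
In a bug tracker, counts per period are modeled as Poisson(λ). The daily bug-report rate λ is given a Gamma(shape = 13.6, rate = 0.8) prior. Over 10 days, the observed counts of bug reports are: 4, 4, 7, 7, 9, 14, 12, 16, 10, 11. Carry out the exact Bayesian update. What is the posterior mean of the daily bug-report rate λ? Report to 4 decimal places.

With a Gamma(shape α, rate β) prior, the Poisson likelihood is conjugate: the posterior is Gamma(α + ΣXᵢ, β + n).
Sum of counts S = 94 over n = 10 days.
Posterior: Gamma(α+S, β+n) = Gamma(13.6+94, 0.8+10) = Gamma(107.6, 10.8).
Posterior mean = α/β = 107.6/10.8 = 9.9630.

9.9630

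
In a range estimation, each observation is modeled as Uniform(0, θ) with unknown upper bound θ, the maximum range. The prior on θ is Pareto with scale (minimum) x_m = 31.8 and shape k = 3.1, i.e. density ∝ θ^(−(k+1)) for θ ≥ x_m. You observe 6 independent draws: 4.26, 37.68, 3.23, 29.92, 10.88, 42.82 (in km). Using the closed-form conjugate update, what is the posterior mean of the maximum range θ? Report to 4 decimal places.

A Pareto(scale x_m, shape k) prior on the upper bound θ of Uniform(0, θ) is conjugate: posterior is Pareto(max(x_m, max xᵢ), k + n).
Sample maximum = 42.82; prior scale x_m = 31.8 → posterior scale = max = 42.82.
Posterior shape = 3.1 + 6 = 9.1.
E[θ|data] = k·x_m/(k−1) = 9.1·42.82/8.1 = 48.1064.

48.1064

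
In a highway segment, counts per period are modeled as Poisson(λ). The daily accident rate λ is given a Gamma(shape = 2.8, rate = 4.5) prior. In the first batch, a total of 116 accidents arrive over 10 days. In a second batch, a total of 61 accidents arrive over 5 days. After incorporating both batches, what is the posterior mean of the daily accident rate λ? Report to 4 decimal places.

9.2205

With a Gamma(shape α, rate β) prior, the Poisson likelihood is conjugate: the posterior is Gamma(α + ΣXᵢ, β + n).
After batch 1: Gamma(α+S, β+n) = Gamma(2.8+116, 4.5+10) = Gamma(118.8, 14.5).
After batch 2: Gamma(α+S, β+n) = Gamma(118.8+61, 14.5+5) = Gamma(179.8, 19.5).
Posterior mean = α/β = 179.8/19.5 = 9.2205.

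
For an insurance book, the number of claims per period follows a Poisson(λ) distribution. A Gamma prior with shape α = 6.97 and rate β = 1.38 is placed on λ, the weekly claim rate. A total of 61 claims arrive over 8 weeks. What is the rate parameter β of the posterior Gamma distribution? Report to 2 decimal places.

With a Gamma(shape α, rate β) prior, the Poisson likelihood is conjugate: the posterior is Gamma(α + ΣXᵢ, β + n).
Posterior: Gamma(α+S, β+n) = Gamma(6.97+61, 1.38+8) = Gamma(67.97, 9.38).
Posterior β = 9.38.

9.38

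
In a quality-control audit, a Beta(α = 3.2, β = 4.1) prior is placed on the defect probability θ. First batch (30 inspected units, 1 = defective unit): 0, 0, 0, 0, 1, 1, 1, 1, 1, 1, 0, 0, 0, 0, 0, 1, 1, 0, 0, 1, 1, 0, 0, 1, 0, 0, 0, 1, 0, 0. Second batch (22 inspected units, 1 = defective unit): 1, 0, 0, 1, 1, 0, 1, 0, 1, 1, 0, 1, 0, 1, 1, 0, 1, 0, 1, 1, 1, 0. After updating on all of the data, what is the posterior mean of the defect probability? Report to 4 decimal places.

The Beta prior is conjugate to a Binomial/Bernoulli likelihood; the update adds successes to α and failures to β.
After batch 1: Beta(3.2+12, 4.1+18) = Beta(15.2, 22.1).
After batch 2: Beta(15.2+13, 22.1+9) = Beta(28.2, 31.1).
Posterior mean = α/(α+β) = 28.2/59.3 = 0.4755.

0.4755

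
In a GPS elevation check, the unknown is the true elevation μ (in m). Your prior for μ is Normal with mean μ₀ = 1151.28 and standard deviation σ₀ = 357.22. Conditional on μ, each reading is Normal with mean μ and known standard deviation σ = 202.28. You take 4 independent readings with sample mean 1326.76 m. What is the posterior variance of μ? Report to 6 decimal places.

For Normal data with known variance σ², a Normal(μ₀, σ₀²) prior on μ is conjugate. Posterior precision = 1/σ₀² + n/σ²; posterior mean is the precision-weighted average of μ₀ and x̄.
σ₀² = 357.22² = 127606.1284, σ² = 202.28² = 40917.1984; σ² + n·σ₀² = 40917.1984 + 4·127606.1284 = 551341.712.
Posterior precision = 1/σ₀² + n/σ² = 1/127606.1284 + 4/40917.1984 = (σ² + n·σ₀²)/(σ₀²σ²) = 551341.712/(127606.1284·40917.1984); posterior variance σₙ² = σ₀²σ²/(σ² + n·σ₀²) = 127606.1284·40917.1984/551341.712 = 9470.143759.

9470.143759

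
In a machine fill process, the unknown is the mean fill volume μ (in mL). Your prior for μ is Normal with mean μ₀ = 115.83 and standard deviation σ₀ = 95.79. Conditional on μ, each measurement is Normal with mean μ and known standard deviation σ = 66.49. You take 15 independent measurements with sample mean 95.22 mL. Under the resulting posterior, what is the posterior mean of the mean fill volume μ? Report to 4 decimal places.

95.8614

For Normal data with known variance σ², a Normal(μ₀, σ₀²) prior on μ is conjugate. Posterior precision = 1/σ₀² + n/σ²; posterior mean is the precision-weighted average of μ₀ and x̄.
n·x̄ = 15·95.22 = 1428.3.
σ₀² = 95.79² = 9175.7241, σ² = 66.49² = 4420.9201; σ² + n·σ₀² = 4420.9201 + 15·9175.7241 = 142056.7816.
Posterior mean = (μ₀/σ₀² + n·x̄/σ²)/(1/σ₀² + n/σ²) = (σ²·μ₀ + σ₀²·n·x̄)/(σ² + n·σ₀²) = (4420.9201·115.83 + 9175.7241·1428.3)/142056.7816 = 13617761.907213/142056.7816 = 95.8614.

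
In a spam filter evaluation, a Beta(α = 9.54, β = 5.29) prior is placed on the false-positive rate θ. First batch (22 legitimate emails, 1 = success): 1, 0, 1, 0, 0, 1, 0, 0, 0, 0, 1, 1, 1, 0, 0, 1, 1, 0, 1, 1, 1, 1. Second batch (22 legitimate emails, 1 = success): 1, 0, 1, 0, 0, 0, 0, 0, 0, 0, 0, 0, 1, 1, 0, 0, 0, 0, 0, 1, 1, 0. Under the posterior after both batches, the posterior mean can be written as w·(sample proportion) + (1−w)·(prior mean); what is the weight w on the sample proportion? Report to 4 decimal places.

0.7479

The Beta prior is conjugate to a Binomial/Bernoulli likelihood; the update adds successes to α and failures to β.
Total number of legitimate emails: n = 22 + 22 = 44.
Posterior mean = (α₀+k)/(α₀+β₀+n) = [n/(α₀+β₀+n)]·(k/n) + [(α₀+β₀)/(α₀+β₀+n)]·α₀/(α₀+β₀), so only n and the prior enter the weight.
The weight on the data is w = n/(α₀+β₀+n) = 44/(9.54+5.29+44) = 44/58.83 = 0.7479.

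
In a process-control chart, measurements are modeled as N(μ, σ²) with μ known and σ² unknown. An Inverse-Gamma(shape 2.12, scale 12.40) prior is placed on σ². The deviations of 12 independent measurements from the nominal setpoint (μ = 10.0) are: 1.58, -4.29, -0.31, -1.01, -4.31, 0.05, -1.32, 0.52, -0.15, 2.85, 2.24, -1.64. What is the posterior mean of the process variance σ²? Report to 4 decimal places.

With known mean μ and an Inverse-Gamma(α, β) prior on σ², the Normal likelihood is conjugate: posterior is Inv-Gamma(α + n/2, β + Σ(xᵢ−μ)²/2).
Σ(xᵢ−μ)² = (1.58)² + (-4.29)² + (-0.31)² + (-1.01)² + (-4.31)² + (0.05)² + (-1.32)² + (0.52)² + (-0.15)² + (2.85)² + (2.24)² + (-1.64)² = 58.4603.
Posterior: Inv-Gamma(2.12 + 12/2, 12.40 + 58.4603/2) = Inv-Gamma(8.12, 41.63015).
E[σ²|data] = β/(α−1) = 41.63015/7.12 = 5.8469.

5.8469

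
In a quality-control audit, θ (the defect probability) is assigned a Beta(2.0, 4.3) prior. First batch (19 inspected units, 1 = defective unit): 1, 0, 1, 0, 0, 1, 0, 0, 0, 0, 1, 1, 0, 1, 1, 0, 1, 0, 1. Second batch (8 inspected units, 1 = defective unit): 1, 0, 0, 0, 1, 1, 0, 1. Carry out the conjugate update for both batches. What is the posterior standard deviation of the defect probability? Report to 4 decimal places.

The Beta prior is conjugate to a Binomial/Bernoulli likelihood; the update adds successes to α and failures to β.
After batch 1: Beta(2.0+9, 4.3+10) = Beta(11.0, 14.3).
After batch 2: Beta(11.0+4, 14.3+4) = Beta(15.0, 18.3).
Var = αβ/((α+β)²(α+β+1)) = 15.0·18.3/(33.3²·34.3) = 0.00721705; SD = √0.00721705 = 0.0850.

0.0850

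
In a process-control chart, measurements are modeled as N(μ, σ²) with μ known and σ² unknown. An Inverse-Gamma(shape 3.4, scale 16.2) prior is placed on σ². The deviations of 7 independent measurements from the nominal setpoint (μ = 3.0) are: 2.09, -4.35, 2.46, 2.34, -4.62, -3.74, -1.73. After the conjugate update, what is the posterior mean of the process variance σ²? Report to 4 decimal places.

With known mean μ and an Inverse-Gamma(α, β) prior on σ², the Normal likelihood is conjugate: posterior is Inv-Gamma(α + n/2, β + Σ(xᵢ−μ)²/2).
Σ(xᵢ−μ)² = (2.09)² + (-4.35)² + (2.46)² + (2.34)² + (-4.62)² + (-3.74)² + (-1.73)² = 73.1427.
Posterior: Inv-Gamma(3.4 + 7/2, 16.2 + 73.1427/2) = Inv-Gamma(6.90, 52.77135).
E[σ²|data] = β/(α−1) = 52.77135/5.90 = 8.9443.

8.9443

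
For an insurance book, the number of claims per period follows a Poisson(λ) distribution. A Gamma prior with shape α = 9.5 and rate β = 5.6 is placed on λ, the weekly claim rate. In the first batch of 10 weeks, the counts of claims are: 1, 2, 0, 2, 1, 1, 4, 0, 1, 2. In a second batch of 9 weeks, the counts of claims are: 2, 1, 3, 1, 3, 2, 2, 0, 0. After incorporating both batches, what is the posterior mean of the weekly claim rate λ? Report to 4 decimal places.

With a Gamma(shape α, rate β) prior, the Poisson likelihood is conjugate: the posterior is Gamma(α + ΣXᵢ, β + n).
Batch 1: sum of counts S = 14 over n = 10 weeks.
After batch 1: Gamma(α+S, β+n) = Gamma(9.5+14, 5.6+10) = Gamma(23.5, 15.6).
Batch 2: sum of counts S = 14 over n = 9 weeks.
After batch 2: Gamma(α+S, β+n) = Gamma(23.5+14, 15.6+9) = Gamma(37.5, 24.6).
Posterior mean = α/β = 37.5/24.6 = 1.5244.

1.5244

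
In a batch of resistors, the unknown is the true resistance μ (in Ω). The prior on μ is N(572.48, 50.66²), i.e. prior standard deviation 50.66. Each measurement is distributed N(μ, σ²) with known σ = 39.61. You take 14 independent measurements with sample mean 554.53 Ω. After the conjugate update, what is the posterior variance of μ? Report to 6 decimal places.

For Normal data with known variance σ², a Normal(μ₀, σ₀²) prior on μ is conjugate. Posterior precision = 1/σ₀² + n/σ²; posterior mean is the precision-weighted average of μ₀ and x̄.
σ₀² = 50.66² = 2566.4356, σ² = 39.61² = 1568.9521; σ² + n·σ₀² = 1568.9521 + 14·2566.4356 = 37499.0505.
Posterior precision = 1/σ₀² + n/σ² = 1/2566.4356 + 14/1568.9521 = (σ² + n·σ₀²)/(σ₀²σ²) = 37499.0505/(2566.4356·1568.9521); posterior variance σₙ² = σ₀²σ²/(σ² + n·σ₀²) = 2566.4356·1568.9521/37499.0505 = 107.379106.

107.379106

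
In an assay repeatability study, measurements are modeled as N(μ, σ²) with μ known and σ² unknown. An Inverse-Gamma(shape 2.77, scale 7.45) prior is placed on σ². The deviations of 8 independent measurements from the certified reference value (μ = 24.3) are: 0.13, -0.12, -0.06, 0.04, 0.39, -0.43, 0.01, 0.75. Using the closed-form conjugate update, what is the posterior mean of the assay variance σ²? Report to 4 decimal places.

With known mean μ and an Inverse-Gamma(α, β) prior on σ², the Normal likelihood is conjugate: posterior is Inv-Gamma(α + n/2, β + Σ(xᵢ−μ)²/2).
Σ(xᵢ−μ)² = (0.13)² + (-0.12)² + (-0.06)² + (0.04)² + (0.39)² + (-0.43)² + (0.01)² + (0.75)² = 0.9361.
Posterior: Inv-Gamma(2.77 + 8/2, 7.45 + 0.9361/2) = Inv-Gamma(6.77, 7.91805).
E[σ²|data] = β/(α−1) = 7.91805/5.77 = 1.3723.

1.3723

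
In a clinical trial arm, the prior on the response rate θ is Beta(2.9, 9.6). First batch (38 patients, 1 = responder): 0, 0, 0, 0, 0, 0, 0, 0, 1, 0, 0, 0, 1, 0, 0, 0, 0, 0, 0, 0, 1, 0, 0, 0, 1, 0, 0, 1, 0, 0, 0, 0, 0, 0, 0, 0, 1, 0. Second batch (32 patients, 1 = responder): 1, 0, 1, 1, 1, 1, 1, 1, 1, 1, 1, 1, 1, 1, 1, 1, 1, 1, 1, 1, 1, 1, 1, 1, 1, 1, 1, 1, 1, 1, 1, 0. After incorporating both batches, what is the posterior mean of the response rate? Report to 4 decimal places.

The Beta prior is conjugate to a Binomial/Bernoulli likelihood; the update adds successes to α and failures to β.
After batch 1: Beta(2.9+6, 9.6+32) = Beta(8.9, 41.6).
After batch 2: Beta(8.9+30, 41.6+2) = Beta(38.9, 43.6).
Posterior mean = α/(α+β) = 38.9/82.5 = 0.4715.

0.4715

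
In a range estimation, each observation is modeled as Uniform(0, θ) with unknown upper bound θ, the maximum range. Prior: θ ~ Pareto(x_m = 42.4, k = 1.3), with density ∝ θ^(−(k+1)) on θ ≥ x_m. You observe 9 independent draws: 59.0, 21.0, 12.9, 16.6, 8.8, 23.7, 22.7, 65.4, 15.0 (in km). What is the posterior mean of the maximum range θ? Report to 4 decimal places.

72.4323

A Pareto(scale x_m, shape k) prior on the upper bound θ of Uniform(0, θ) is conjugate: posterior is Pareto(max(x_m, max xᵢ), k + n).
Sample maximum = 65.4; prior scale x_m = 42.4 → posterior scale = max = 65.4.
Posterior shape = 1.3 + 9 = 10.3.
E[θ|data] = k·x_m/(k−1) = 10.3·65.4/9.3 = 72.4323.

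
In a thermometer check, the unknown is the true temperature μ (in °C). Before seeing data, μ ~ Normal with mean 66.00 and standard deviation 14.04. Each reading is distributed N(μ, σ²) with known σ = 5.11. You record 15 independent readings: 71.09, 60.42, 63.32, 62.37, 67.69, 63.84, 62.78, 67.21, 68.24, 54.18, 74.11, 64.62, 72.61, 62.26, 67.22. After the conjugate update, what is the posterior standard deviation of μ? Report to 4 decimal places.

For Normal data with known variance σ², a Normal(μ₀, σ₀²) prior on μ is conjugate. Posterior precision = 1/σ₀² + n/σ²; posterior mean is the precision-weighted average of μ₀ and x̄.
σ₀² = 14.04² = 197.1216, σ² = 5.11² = 26.1121; σ² + n·σ₀² = 26.1121 + 15·197.1216 = 2982.9361.
Posterior precision = 1/σ₀² + n/σ² = 1/197.1216 + 15/26.1121 = (σ² + n·σ₀²)/(σ₀²σ²) = 2982.9361/(197.1216·26.1121); posterior variance σₙ² = σ₀²σ²/(σ² + n·σ₀²) = 197.1216·26.1121/2982.9361 = 1.725568.
Posterior SD = √σₙ² = √(197.1216·26.1121/2982.9361) = 1.3136.

1.3136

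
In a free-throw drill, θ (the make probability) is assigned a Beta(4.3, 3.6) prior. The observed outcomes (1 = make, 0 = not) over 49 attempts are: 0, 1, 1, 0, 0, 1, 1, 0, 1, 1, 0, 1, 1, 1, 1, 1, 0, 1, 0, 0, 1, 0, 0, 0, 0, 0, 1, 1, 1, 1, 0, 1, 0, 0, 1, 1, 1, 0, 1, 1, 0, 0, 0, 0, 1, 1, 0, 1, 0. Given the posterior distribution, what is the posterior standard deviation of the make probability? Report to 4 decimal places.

0.0656

The Beta prior is conjugate to a Binomial/Bernoulli likelihood; the update adds successes to α and failures to β.
Posterior: Beta(α+k, β+n−k) = Beta(4.3+26, 3.6+23) = Beta(30.3, 26.6).
Var = αβ/((α+β)²(α+β+1)) = 30.3·26.6/(56.9²·57.9) = 0.00429953; SD = √0.00429953 = 0.0656.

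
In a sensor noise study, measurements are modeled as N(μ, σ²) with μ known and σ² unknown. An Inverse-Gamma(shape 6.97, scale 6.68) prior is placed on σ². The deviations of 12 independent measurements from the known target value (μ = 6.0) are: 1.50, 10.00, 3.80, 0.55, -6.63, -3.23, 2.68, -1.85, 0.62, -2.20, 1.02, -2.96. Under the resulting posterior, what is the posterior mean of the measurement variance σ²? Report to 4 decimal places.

With known mean μ and an Inverse-Gamma(α, β) prior on σ², the Normal likelihood is conjugate: posterior is Inv-Gamma(α + n/2, β + Σ(xᵢ−μ)²/2).
Σ(xᵢ−μ)² = (1.50)² + (10.00)² + (3.80)² + (0.55)² + (-6.63)² + (-3.23)² + (2.68)² + (-1.85)² + (0.62)² + (-2.20)² + (1.02)² + (-2.96)² = 197.0136.
Posterior: Inv-Gamma(6.97 + 12/2, 6.68 + 197.0136/2) = Inv-Gamma(12.97, 105.18680).
E[σ²|data] = β/(α−1) = 105.18680/11.97 = 8.7875.

8.7875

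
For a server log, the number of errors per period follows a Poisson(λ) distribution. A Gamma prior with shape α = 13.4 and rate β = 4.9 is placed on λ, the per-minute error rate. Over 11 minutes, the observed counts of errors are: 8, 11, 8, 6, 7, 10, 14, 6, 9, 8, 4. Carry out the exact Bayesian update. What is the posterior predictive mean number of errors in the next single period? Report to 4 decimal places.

6.5660

With a Gamma(shape α, rate β) prior, the Poisson likelihood is conjugate: the posterior is Gamma(α + ΣXᵢ, β + n).
Sum of counts S = 91 over n = 11 minutes.
Posterior: Gamma(α+S, β+n) = Gamma(13.4+91, 4.9+11) = Gamma(104.4, 15.9).
The predictive distribution for one future period is NegBinom with mean α/β = 6.5660.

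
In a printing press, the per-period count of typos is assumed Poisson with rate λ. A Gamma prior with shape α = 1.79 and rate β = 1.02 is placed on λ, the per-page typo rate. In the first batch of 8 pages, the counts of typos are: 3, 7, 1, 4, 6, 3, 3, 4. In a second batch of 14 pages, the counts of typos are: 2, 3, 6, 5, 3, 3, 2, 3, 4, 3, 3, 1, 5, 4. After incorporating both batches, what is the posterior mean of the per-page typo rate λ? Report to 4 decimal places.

3.4661

With a Gamma(shape α, rate β) prior, the Poisson likelihood is conjugate: the posterior is Gamma(α + ΣXᵢ, β + n).
Batch 1: sum of counts S = 31 over n = 8 pages.
After batch 1: Gamma(α+S, β+n) = Gamma(1.79+31, 1.02+8) = Gamma(32.79, 9.02).
Batch 2: sum of counts S = 47 over n = 14 pages.
After batch 2: Gamma(α+S, β+n) = Gamma(32.79+47, 9.02+14) = Gamma(79.79, 23.02).
Posterior mean = α/β = 79.79/23.02 = 3.4661.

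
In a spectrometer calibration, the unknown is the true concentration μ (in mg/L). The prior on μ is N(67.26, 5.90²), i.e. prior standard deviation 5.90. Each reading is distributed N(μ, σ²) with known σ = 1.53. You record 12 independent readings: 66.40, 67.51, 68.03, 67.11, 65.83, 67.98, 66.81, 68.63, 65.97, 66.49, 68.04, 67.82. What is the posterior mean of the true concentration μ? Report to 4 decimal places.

For Normal data with known variance σ², a Normal(μ₀, σ₀²) prior on μ is conjugate. Posterior precision = 1/σ₀² + n/σ²; posterior mean is the precision-weighted average of μ₀ and x̄.
Σxᵢ = 66.40 + 67.51 + 68.03 + 67.11 + 65.83 + 67.98 + 66.81 + 68.63 + 65.97 + 66.49 + 68.04 + 67.82 = 806.62, so n·x̄ = 806.62.
σ₀² = 5.90² = 34.81, σ² = 1.53² = 2.3409; σ² + n·σ₀² = 2.3409 + 12·34.81 = 420.0609.
Posterior mean = (μ₀/σ₀² + n·x̄/σ²)/(1/σ₀² + n/σ²) = (σ²·μ₀ + σ₀²·n·x̄)/(σ² + n·σ₀²) = (2.3409·67.26 + 34.81·806.62)/420.0609 = 28235.891134/420.0609 = 67.2186.

67.2186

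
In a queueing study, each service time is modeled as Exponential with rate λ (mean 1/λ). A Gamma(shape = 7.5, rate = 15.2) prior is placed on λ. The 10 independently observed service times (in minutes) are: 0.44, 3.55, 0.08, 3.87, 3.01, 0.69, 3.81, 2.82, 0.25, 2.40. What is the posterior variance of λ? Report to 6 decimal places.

With a Gamma(shape α, rate β) prior on the exponential rate λ, the posterior after n observations with total T = Σxᵢ is Gamma(α+n, β+T).
Sum of observations T = 20.92 minutes; n = 10.
Posterior: Gamma(7.5+10, 15.2+20.92) = Gamma(17.5, 36.12).
Var = α/β² = 0.013414.

0.013414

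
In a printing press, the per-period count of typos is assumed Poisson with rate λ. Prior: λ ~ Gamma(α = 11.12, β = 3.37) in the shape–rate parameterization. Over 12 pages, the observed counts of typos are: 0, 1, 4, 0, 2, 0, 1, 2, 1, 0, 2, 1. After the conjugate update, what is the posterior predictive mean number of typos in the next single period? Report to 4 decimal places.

1.6344

With a Gamma(shape α, rate β) prior, the Poisson likelihood is conjugate: the posterior is Gamma(α + ΣXᵢ, β + n).
Sum of counts S = 14 over n = 12 pages.
Posterior: Gamma(α+S, β+n) = Gamma(11.12+14, 3.37+12) = Gamma(25.12, 15.37).
The predictive distribution for one future period is NegBinom with mean α/β = 1.6344.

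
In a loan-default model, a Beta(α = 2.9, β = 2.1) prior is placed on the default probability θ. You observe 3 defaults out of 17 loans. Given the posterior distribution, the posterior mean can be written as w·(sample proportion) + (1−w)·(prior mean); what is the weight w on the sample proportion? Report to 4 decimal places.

The Beta prior is conjugate to a Binomial/Bernoulli likelihood; the update adds successes to α and failures to β.
Posterior mean = (α₀+k)/(α₀+β₀+n) = [n/(α₀+β₀+n)]·(k/n) + [(α₀+β₀)/(α₀+β₀+n)]·α₀/(α₀+β₀), so only n and the prior enter the weight.
The weight on the data is w = n/(α₀+β₀+n) = 17/(2.9+2.1+17) = 17/22.0 = 0.7727.

0.7727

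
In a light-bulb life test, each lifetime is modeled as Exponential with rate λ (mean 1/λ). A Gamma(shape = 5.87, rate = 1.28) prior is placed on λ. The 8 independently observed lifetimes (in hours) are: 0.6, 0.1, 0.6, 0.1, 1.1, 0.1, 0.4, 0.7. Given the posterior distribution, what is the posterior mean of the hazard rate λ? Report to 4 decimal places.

With a Gamma(shape α, rate β) prior on the exponential rate λ, the posterior after n observations with total T = Σxᵢ is Gamma(α+n, β+T).
Sum of observations T = 3.7 hours; n = 8.
Posterior: Gamma(5.87+8, 1.28+3.7) = Gamma(13.87, 4.98).
Posterior mean of λ = α/β = 13.87/4.98 = 2.7851.

2.7851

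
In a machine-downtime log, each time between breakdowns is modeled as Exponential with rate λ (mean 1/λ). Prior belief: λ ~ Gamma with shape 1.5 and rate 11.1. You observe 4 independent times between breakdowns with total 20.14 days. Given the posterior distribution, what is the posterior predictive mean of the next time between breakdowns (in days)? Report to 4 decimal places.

6.9422

With a Gamma(shape α, rate β) prior on the exponential rate λ, the posterior after n observations with total T = Σxᵢ is Gamma(α+n, β+T).
Posterior: Gamma(1.5+4, 11.1+20.14) = Gamma(5.5, 31.24).
The predictive distribution for the next observation is Lomax; its mean is β/(α−1) = 31.24/4.5 = 6.9422.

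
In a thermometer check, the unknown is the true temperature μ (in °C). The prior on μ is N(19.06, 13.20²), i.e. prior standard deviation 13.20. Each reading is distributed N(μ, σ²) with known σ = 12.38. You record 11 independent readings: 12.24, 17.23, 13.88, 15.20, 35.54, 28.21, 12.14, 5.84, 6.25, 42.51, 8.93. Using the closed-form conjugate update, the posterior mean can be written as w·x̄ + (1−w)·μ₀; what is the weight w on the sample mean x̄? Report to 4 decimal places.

0.9260

For Normal data with known variance σ², a Normal(μ₀, σ₀²) prior on μ is conjugate. Posterior precision = 1/σ₀² + n/σ²; posterior mean is the precision-weighted average of μ₀ and x̄.
σ₀² = 13.20² = 174.24, σ² = 12.38² = 153.2644. Prior precision 1/σ₀² = 1/174.24; data precision n/σ² = 11/153.2644.
w = (n/σ²)/(1/σ₀² + n/σ²) = n·σ₀²/(σ² + n·σ₀²) = 11·174.24/(153.2644 + 11·174.24) = 1916.64/2069.9044 = 0.9260.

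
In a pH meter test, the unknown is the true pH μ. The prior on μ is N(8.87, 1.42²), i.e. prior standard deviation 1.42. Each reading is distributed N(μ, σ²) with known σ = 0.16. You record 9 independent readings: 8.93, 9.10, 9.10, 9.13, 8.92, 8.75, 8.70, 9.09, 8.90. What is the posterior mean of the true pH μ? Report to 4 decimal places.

8.9577

For Normal data with known variance σ², a Normal(μ₀, σ₀²) prior on μ is conjugate. Posterior precision = 1/σ₀² + n/σ²; posterior mean is the precision-weighted average of μ₀ and x̄.
Σxᵢ = 8.93 + 9.10 + 9.10 + 9.13 + 8.92 + 8.75 + 8.70 + 9.09 + 8.90 = 80.62, so n·x̄ = 80.62.
σ₀² = 1.42² = 2.0164, σ² = 0.16² = 0.0256; σ² + n·σ₀² = 0.0256 + 9·2.0164 = 18.1732.
Posterior mean = (μ₀/σ₀² + n·x̄/σ²)/(1/σ₀² + n/σ²) = (σ²·μ₀ + σ₀²·n·x̄)/(σ² + n·σ₀²) = (0.0256·8.87 + 2.0164·80.62)/18.1732 = 162.78924/18.1732 = 8.9577.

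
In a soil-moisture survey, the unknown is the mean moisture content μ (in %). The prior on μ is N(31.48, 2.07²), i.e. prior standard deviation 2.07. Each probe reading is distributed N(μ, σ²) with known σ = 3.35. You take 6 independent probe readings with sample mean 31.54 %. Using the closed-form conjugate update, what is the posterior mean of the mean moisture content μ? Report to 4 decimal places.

For Normal data with known variance σ², a Normal(μ₀, σ₀²) prior on μ is conjugate. Posterior precision = 1/σ₀² + n/σ²; posterior mean is the precision-weighted average of μ₀ and x̄.
n·x̄ = 6·31.54 = 189.24.
σ₀² = 2.07² = 4.2849, σ² = 3.35² = 11.2225; σ² + n·σ₀² = 11.2225 + 6·4.2849 = 36.9319.
Posterior mean = (μ₀/σ₀² + n·x̄/σ²)/(1/σ₀² + n/σ²) = (σ²·μ₀ + σ₀²·n·x̄)/(σ² + n·σ₀²) = (11.2225·31.48 + 4.2849·189.24)/36.9319 = 1164.158776/36.9319 = 31.5218.

31.5218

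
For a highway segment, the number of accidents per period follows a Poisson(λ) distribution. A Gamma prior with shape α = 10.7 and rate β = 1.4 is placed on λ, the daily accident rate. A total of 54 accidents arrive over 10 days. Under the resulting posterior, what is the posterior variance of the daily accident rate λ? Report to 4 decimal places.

With a Gamma(shape α, rate β) prior, the Poisson likelihood is conjugate: the posterior is Gamma(α + ΣXᵢ, β + n).
Posterior: Gamma(α+S, β+n) = Gamma(10.7+54, 1.4+10) = Gamma(64.7, 11.4).
Var = α/β² = 64.7/11.4² = 0.4978.

0.4978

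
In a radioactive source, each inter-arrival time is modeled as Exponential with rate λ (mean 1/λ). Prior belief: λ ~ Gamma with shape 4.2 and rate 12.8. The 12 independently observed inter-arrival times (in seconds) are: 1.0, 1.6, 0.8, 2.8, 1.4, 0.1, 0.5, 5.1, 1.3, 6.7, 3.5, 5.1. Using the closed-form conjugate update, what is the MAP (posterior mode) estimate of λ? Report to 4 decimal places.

With a Gamma(shape α, rate β) prior on the exponential rate λ, the posterior after n observations with total T = Σxᵢ is Gamma(α+n, β+T).
Sum of observations T = 29.9 seconds; n = 12.
Posterior: Gamma(4.2+12, 12.8+29.9) = Gamma(16.2, 42.7).
Mode = (α−1)/β = 0.3560.

0.3560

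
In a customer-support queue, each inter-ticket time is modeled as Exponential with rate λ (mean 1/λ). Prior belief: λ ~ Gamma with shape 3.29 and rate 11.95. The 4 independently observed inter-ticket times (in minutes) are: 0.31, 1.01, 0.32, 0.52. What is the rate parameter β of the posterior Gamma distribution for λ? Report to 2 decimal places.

With a Gamma(shape α, rate β) prior on the exponential rate λ, the posterior after n observations with total T = Σxᵢ is Gamma(α+n, β+T).
Sum of observations T = 2.16 minutes; n = 4.
Posterior: Gamma(3.29+4, 11.95+2.16) = Gamma(7.29, 14.11).
Posterior β = 14.11.

14.11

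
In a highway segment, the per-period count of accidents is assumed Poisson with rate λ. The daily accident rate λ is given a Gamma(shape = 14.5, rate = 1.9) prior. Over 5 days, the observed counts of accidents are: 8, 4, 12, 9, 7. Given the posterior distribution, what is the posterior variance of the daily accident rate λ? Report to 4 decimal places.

1.1447

With a Gamma(shape α, rate β) prior, the Poisson likelihood is conjugate: the posterior is Gamma(α + ΣXᵢ, β + n).
Sum of counts S = 40 over n = 5 days.
Posterior: Gamma(α+S, β+n) = Gamma(14.5+40, 1.9+5) = Gamma(54.5, 6.9).
Var = α/β² = 54.5/6.9² = 1.1447.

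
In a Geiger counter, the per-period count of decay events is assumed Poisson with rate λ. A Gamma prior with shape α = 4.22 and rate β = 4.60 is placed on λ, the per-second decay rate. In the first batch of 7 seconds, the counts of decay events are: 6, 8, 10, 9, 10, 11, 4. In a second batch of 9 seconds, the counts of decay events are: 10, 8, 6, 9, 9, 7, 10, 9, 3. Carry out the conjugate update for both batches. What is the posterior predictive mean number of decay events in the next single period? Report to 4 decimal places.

6.4670

With a Gamma(shape α, rate β) prior, the Poisson likelihood is conjugate: the posterior is Gamma(α + ΣXᵢ, β + n).
Batch 1: sum of counts S = 58 over n = 7 seconds.
After batch 1: Gamma(α+S, β+n) = Gamma(4.22+58, 4.60+7) = Gamma(62.22, 11.60).
Batch 2: sum of counts S = 71 over n = 9 seconds.
After batch 2: Gamma(α+S, β+n) = Gamma(62.22+71, 11.60+9) = Gamma(133.22, 20.60).
The predictive distribution for one future period is NegBinom with mean α/β = 6.4670.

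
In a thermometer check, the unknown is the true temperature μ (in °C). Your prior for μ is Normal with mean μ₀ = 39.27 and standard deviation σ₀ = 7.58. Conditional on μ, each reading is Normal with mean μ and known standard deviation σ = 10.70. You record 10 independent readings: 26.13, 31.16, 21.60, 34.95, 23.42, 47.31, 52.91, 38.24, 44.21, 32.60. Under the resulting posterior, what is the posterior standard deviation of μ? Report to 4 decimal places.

3.0898

For Normal data with known variance σ², a Normal(μ₀, σ₀²) prior on μ is conjugate. Posterior precision = 1/σ₀² + n/σ²; posterior mean is the precision-weighted average of μ₀ and x̄.
σ₀² = 7.58² = 57.4564, σ² = 10.70² = 114.49; σ² + n·σ₀² = 114.49 + 10·57.4564 = 689.054.
Posterior precision = 1/σ₀² + n/σ² = 1/57.4564 + 10/114.49 = (σ² + n·σ₀²)/(σ₀²σ²) = 689.054/(57.4564·114.49); posterior variance σₙ² = σ₀²σ²/(σ² + n·σ₀²) = 57.4564·114.49/689.054 = 9.546688.
Posterior SD = √σₙ² = √(57.4564·114.49/689.054) = 3.0898.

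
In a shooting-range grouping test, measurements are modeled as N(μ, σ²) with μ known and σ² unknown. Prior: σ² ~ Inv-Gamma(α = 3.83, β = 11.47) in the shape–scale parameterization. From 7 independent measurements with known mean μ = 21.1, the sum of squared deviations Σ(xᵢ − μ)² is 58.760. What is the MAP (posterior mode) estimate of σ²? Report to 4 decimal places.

4.9040

With known mean μ and an Inverse-Gamma(α, β) prior on σ², the Normal likelihood is conjugate: posterior is Inv-Gamma(α + n/2, β + Σ(xᵢ−μ)²/2).
Posterior: Inv-Gamma(3.83 + 7/2, 11.47 + 58.760/2) = Inv-Gamma(7.33, 40.8500).
Mode = β/(α+1) = 40.8500/8.33 = 4.9040.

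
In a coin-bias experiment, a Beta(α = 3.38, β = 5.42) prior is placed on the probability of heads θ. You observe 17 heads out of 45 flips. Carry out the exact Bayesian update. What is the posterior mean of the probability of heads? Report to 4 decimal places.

The Beta prior is conjugate to a Binomial/Bernoulli likelihood; the update adds successes to α and failures to β.
Posterior: Beta(α+k, β+n−k) = Beta(3.38+17, 5.42+28) = Beta(20.38, 33.42).
Posterior mean = α/(α+β) = 20.38/53.80 = 0.3788.

0.3788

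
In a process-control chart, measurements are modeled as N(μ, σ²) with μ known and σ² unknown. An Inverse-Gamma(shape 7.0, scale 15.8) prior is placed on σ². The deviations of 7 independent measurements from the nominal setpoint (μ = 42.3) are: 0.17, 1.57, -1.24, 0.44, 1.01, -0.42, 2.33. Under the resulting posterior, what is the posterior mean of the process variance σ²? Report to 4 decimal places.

With known mean μ and an Inverse-Gamma(α, β) prior on σ², the Normal likelihood is conjugate: posterior is Inv-Gamma(α + n/2, β + Σ(xᵢ−μ)²/2).
Σ(xᵢ−μ)² = (0.17)² + (1.57)² + (-1.24)² + (0.44)² + (1.01)² + (-0.42)² + (2.33)² = 10.8504.
Posterior: Inv-Gamma(7.0 + 7/2, 15.8 + 10.8504/2) = Inv-Gamma(10.50, 21.22520).
E[σ²|data] = β/(α−1) = 21.22520/9.50 = 2.2342.

2.2342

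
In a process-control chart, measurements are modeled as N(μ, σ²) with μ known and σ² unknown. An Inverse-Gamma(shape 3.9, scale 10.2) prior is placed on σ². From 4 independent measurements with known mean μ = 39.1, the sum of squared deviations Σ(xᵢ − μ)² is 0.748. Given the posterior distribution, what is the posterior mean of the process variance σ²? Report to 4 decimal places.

With known mean μ and an Inverse-Gamma(α, β) prior on σ², the Normal likelihood is conjugate: posterior is Inv-Gamma(α + n/2, β + Σ(xᵢ−μ)²/2).
Posterior: Inv-Gamma(3.9 + 4/2, 10.2 + 0.748/2) = Inv-Gamma(5.90, 10.5740).
E[σ²|data] = β/(α−1) = 10.5740/4.90 = 2.1580.

2.1580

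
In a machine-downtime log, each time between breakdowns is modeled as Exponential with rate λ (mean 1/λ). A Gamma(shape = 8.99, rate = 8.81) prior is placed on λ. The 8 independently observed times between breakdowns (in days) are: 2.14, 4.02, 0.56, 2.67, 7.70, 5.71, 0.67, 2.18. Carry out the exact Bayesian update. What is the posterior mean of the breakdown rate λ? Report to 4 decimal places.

0.4930

With a Gamma(shape α, rate β) prior on the exponential rate λ, the posterior after n observations with total T = Σxᵢ is Gamma(α+n, β+T).
Sum of observations T = 25.65 days; n = 8.
Posterior: Gamma(8.99+8, 8.81+25.65) = Gamma(16.99, 34.46).
Posterior mean of λ = α/β = 16.99/34.46 = 0.4930.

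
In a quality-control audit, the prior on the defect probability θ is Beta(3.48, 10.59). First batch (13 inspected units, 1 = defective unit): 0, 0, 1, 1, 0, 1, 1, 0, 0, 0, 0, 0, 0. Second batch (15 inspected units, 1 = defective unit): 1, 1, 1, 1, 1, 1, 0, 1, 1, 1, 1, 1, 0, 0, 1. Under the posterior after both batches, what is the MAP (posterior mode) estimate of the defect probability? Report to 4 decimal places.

0.4612

The Beta prior is conjugate to a Binomial/Bernoulli likelihood; the update adds successes to α and failures to β.
After batch 1: Beta(3.48+4, 10.59+9) = Beta(7.48, 19.59).
After batch 2: Beta(7.48+12, 19.59+3) = Beta(19.48, 22.59).
Mode of Beta(a,b) for a,b>1 is (a−1)/(a+b−2) = 18.48/40.07 = 0.4612.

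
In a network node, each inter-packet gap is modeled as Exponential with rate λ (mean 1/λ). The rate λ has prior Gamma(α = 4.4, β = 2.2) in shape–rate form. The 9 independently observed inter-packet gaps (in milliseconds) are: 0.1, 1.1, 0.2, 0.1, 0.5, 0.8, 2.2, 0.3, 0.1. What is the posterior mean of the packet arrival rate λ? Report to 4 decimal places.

1.7632

With a Gamma(shape α, rate β) prior on the exponential rate λ, the posterior after n observations with total T = Σxᵢ is Gamma(α+n, β+T).
Sum of observations T = 5.4 milliseconds; n = 9.
Posterior: Gamma(4.4+9, 2.2+5.4) = Gamma(13.4, 7.6).
Posterior mean of λ = α/β = 13.4/7.6 = 1.7632.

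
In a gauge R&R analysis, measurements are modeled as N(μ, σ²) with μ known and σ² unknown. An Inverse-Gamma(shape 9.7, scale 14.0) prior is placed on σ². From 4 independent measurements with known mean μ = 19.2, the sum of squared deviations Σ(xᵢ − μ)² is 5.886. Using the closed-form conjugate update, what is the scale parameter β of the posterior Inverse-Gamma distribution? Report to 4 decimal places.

With known mean μ and an Inverse-Gamma(α, β) prior on σ², the Normal likelihood is conjugate: posterior is Inv-Gamma(α + n/2, β + Σ(xᵢ−μ)²/2).
Posterior: Inv-Gamma(9.7 + 4/2, 14.0 + 5.886/2) = Inv-Gamma(11.70, 16.9430).
Posterior β = 16.9430.

16.9430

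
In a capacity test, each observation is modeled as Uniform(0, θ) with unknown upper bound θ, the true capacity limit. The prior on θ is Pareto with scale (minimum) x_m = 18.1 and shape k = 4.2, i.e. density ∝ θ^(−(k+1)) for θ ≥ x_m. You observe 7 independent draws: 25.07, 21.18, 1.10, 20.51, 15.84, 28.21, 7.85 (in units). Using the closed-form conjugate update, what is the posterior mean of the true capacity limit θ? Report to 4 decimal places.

30.9757

A Pareto(scale x_m, shape k) prior on the upper bound θ of Uniform(0, θ) is conjugate: posterior is Pareto(max(x_m, max xᵢ), k + n).
Sample maximum = 28.21; prior scale x_m = 18.1 → posterior scale = max = 28.21.
Posterior shape = 4.2 + 7 = 11.2.
E[θ|data] = k·x_m/(k−1) = 11.2·28.21/10.2 = 30.9757.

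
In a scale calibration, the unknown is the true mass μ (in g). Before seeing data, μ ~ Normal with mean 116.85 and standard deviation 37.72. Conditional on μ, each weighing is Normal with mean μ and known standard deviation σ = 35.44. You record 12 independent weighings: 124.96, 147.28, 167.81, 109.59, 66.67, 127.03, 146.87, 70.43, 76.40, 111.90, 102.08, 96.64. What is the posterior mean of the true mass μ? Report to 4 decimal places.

For Normal data with known variance σ², a Normal(μ₀, σ₀²) prior on μ is conjugate. Posterior precision = 1/σ₀² + n/σ²; posterior mean is the precision-weighted average of μ₀ and x̄.
Σxᵢ = 124.96 + 147.28 + 167.81 + 109.59 + 66.67 + 127.03 + 146.87 + 70.43 + 76.40 + 111.90 + 102.08 + 96.64 = 1347.66, so n·x̄ = 1347.66.
σ₀² = 37.72² = 1422.7984, σ² = 35.44² = 1255.9936; σ² + n·σ₀² = 1255.9936 + 12·1422.7984 = 18329.5744.
Posterior mean = (μ₀/σ₀² + n·x̄/σ²)/(1/σ₀² + n/σ²) = (σ²·μ₀ + σ₀²·n·x̄)/(σ² + n·σ₀²) = (1255.9936·116.85 + 1422.7984·1347.66)/18329.5744 = 2064211.343904/18329.5744 = 112.6164.

112.6164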